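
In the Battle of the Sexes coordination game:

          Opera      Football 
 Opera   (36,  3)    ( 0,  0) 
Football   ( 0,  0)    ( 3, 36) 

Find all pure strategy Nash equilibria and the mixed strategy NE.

Pure NE: (Opera, Opera) and (Football, Football); Mixed NE: p = 0.9231, q = 0.0769

Work:
Check pure NE:
(Opera, Opera): (36, 3) - no unilateral deviation beneficial
(Football, Football): (3, 36) - no unilateral deviation beneficial
Mixed NE: P1 plays Opera with p = 0.9231, P2 plays Opera with q = 0.0769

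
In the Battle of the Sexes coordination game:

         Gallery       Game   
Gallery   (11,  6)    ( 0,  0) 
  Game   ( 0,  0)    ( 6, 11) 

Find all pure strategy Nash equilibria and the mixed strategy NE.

Pure NE: (Gallery, Gallery) and (Game, Game); Mixed NE: p = 0.6471, q = 0.3529

Work:
Check pure NE:
(Gallery, Gallery): (11, 6) - no unilateral deviation beneficial
(Game, Game): (6, 11) - no unilateral deviation beneficial
Mixed NE: P1 plays Gallery with p = 0.6471, P2 plays Gallery with q = 0.3529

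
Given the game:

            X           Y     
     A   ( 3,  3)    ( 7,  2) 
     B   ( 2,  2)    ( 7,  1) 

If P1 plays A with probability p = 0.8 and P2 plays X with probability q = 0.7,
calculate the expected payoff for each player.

E[P1] = 4.06, E[P2] = 2.5

Work:
E[P1] = p·q·π₁(A,X) + p·(1-q)·π₁(A,Y) + (1-p)·q·π₁(B,X) + (1-p)·(1-q)·π₁(B,Y)
= 0.8·0.7·3 + 0.8·0.3·7 + 0.2·0.7·2 + 0.2·0.3·7
= 4.06

E[P2] = 2.5 (similar calculation)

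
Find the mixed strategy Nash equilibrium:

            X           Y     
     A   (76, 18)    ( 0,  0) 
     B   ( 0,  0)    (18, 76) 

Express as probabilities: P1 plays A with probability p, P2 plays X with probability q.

p = 0.8085, q = 0.1915

Work:
Find probabilities that make opponent indifferent:
P2 chooses q to make P1 indifferent between A and B
P1 chooses p to make P2 indifferent between X and Y
Mixed NE: P1 plays (A: 0.8085, B: 0.1915), P2 plays (X: 0.1915, Y: 0.8085)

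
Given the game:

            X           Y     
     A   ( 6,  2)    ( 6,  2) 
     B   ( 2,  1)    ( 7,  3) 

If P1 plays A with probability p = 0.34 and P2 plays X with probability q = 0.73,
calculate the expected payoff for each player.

E[P1] = 4.251, E[P2] = 1.6964

Work:
E[P1] = p·q·π₁(A,X) + p·(1-q)·π₁(A,Y) + (1-p)·q·π₁(B,X) + (1-p)·(1-q)·π₁(B,Y)
= 0.34·0.73·6 + 0.34·0.27·6 + 0.66·0.73·2 + 0.66·0.27·7
= 4.251

E[P2] = 1.6964 (similar calculation)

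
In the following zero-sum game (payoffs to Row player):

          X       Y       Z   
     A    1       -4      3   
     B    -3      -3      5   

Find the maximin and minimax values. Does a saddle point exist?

Maximin = -3, Minimax = -3, Saddle: True

Work:
Row minimums: [-4, -3] → maximin = -3
Column maximums: [1, -3, 5] → minimax = -3
Saddle point exists! Game value = -3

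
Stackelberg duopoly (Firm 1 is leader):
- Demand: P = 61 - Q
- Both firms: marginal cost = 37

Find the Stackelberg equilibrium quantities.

q₁* (leader) = 12.0, q₂* (follower) = 6.0

Work:
Follower's reaction: q₂ = (a - c - q₁)/2
Leader substitutes: π₁ = q₁·(a - q₁ - (a-c-q₁)/2 - c)
FOC: q₁* = (61 - 37)/2 = 12.00
Then: q₂* = (61 - 37 - 12.0)/2 = 6.00
Leader has first-mover advantage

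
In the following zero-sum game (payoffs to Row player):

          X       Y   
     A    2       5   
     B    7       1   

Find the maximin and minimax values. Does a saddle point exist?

Maximin = 2, Minimax = 5, Saddle: False

Work:
Row minimums: [2, 1] → maximin = 2
Column maximums: [7, 5] → minimax = 5
No saddle point (maximin ≠ minimax). Mixed strategy needed.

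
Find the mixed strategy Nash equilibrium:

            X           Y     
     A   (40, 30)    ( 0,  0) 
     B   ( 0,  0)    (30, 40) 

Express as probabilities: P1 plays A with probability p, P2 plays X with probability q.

p = 0.5714, q = 0.4286

Work:
Find probabilities that make opponent indifferent:
P2 chooses q to make P1 indifferent between A and B
P1 chooses p to make P2 indifferent between X and Y
Mixed NE: P1 plays (A: 0.5714, B: 0.4286), P2 plays (X: 0.4286, Y: 0.5714)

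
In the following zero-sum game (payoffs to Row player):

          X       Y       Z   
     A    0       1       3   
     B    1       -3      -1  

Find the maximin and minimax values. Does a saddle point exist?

Maximin = 0, Minimax = 1, Saddle: False

Work:
Row minimums: [0, -3] → maximin = 0
Column maximums: [1, 1, 3] → minimax = 1
No saddle point (maximin ≠ minimax). Mixed strategy needed.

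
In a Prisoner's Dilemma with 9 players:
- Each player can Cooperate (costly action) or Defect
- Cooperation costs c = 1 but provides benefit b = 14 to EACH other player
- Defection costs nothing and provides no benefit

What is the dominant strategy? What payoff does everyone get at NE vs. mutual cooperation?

Dominant: Defect; NE payoff = 0; Coop payoff = 111

Work:
Defect dominates (saves cost c = 1, benefit to others is external)
NE: All defect → everyone gets 0
If all cooperate: each receives (8)×14 - 1 = 111
Social dilemma: 111 > 0 but NE gives 0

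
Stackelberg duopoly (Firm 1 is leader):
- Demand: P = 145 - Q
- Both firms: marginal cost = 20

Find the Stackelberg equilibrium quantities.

q₁* (leader) = 62.5, q₂* (follower) = 31.25

Work:
Follower's reaction: q₂ = (a - c - q₁)/2
Leader substitutes: π₁ = q₁·(a - q₁ - (a-c-q₁)/2 - c)
FOC: q₁* = (145 - 20)/2 = 62.50
Then: q₂* = (145 - 20 - 62.5)/2 = 31.25
Leader has first-mover advantage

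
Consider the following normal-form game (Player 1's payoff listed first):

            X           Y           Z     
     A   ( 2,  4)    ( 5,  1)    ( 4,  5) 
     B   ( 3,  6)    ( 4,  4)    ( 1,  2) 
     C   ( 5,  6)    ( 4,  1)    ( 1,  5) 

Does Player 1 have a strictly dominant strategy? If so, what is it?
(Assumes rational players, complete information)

No strictly dominant strategy exists for Player 1

Work:
A strategy strictly dominates another if it gives a strictly higher payoff against every opponent action. Compare each pair of P1's strategies column-by-column:
  A vs B: [2 vs 3, 5 vs 4, 4 vs 1] → A does not strictly dominate B (column X: 2 ≤ 3)
  A vs C: [2 vs 5, 5 vs 4, 4 vs 1] → A does not strictly dominate C (column X: 2 ≤ 5)
  B vs A: [3 vs 2, 4 vs 5, 1 vs 4] → B does not strictly dominate A (column Y: 4 ≤ 5)
  B vs C: [3 vs 5, 4 vs 4, 1 vs 1] → B does not strictly dominate C (column X: 3 ≤ 5)
  C vs A: [5 vs 2, 4 vs 5, 1 vs 4] → C does not strictly dominate A (column Y: 4 ≤ 5)
  C vs B: [5 vs 3, 4 vs 4, 1 vs 1] → C does not strictly dominate B (column Y: 4 ≤ 4)
No single strategy strictly dominates all others → no strictly dominant strategy.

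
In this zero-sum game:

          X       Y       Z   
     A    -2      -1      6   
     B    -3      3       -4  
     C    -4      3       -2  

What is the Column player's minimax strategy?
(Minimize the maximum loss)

Column should play X, value = -2

Work:
Column player minimizes Row's maximum payoff:
Column X: max payoff to Row = -2
Column Y: max payoff to Row = 3
Column Z: max payoff to Row = 6
Minimum is -2, achieved by column X.
Minimax strategy: X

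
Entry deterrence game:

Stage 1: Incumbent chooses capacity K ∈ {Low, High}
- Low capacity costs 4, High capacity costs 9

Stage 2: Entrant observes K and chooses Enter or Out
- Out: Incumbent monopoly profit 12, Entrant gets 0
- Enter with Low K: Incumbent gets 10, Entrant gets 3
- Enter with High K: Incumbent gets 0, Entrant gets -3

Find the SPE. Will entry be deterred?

SPE: (Low, Enter|Low, Out|High); Entry not deterred. Incumbent net profit = 6, Entrant gets 3

Work:
After Low K: Entrant enters (3 > 0)
After High K: Entrant stays out (-3 < 0)
Incumbent: Low → 10−4=6, High → 12−9=3
Incumbent chooses Low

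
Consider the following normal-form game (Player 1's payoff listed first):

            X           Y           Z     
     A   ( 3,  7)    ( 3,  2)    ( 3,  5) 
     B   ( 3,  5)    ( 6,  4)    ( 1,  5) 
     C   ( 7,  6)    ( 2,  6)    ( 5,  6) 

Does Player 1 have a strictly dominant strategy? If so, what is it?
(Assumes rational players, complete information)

No strictly dominant strategy exists for Player 1

Work:
A strategy strictly dominates another if it gives a strictly higher payoff against every opponent action. Compare each pair of P1's strategies column-by-column:
  A vs B: [3 vs 3, 3 vs 6, 3 vs 1] → A does not strictly dominate B (column X: 3 ≤ 3)
  A vs C: [3 vs 7, 3 vs 2, 3 vs 5] → A does not strictly dominate C (column X: 3 ≤ 7)
  B vs A: [3 vs 3, 6 vs 3, 1 vs 3] → B does not strictly dominate A (column X: 3 ≤ 3)
  B vs C: [3 vs 7, 6 vs 2, 1 vs 5] → B does not strictly dominate C (column X: 3 ≤ 7)
  C vs A: [7 vs 3, 2 vs 3, 5 vs 3] → C does not strictly dominate A (column Y: 2 ≤ 3)
  C vs B: [7 vs 3, 2 vs 6, 5 vs 1] → C does not strictly dominate B (column Y: 2 ≤ 6)
No single strategy strictly dominates all others → no strictly dominant strategy.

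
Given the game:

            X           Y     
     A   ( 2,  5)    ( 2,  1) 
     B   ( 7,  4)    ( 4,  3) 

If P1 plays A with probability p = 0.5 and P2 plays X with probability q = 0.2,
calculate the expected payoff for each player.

E[P1] = 3.3, E[P2] = 2.5

Work:
E[P1] = p·q·π₁(A,X) + p·(1-q)·π₁(A,Y) + (1-p)·q·π₁(B,X) + (1-p)·(1-q)·π₁(B,Y)
= 0.5·0.2·2 + 0.5·0.8·2 + 0.5·0.2·7 + 0.5·0.8·4
= 3.3

E[P2] = 2.5 (similar calculation)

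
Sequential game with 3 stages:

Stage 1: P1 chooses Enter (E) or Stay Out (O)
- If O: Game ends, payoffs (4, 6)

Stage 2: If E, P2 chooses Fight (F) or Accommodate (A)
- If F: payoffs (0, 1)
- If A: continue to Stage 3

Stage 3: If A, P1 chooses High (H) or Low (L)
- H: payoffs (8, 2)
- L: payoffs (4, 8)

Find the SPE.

SPE: (E, A, H); Outcome (8, 2)

Work:
Stage 3: P1 chooses H (8 vs 4)
Stage 2: P2: F->1, A->2 (anticipating H). Choose A
Stage 1: P1: O->4, E->8 (anticipating A, H). Choose E
SPE path: E -> A -> H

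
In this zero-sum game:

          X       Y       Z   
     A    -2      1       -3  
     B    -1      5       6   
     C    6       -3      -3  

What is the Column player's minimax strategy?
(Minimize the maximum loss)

Column should play Y, value = 5

Work:
Column player minimizes Row's maximum payoff:
Column X: max payoff to Row = 6
Column Y: max payoff to Row = 5
Column Z: max payoff to Row = 6
Minimum is 5, achieved by column Y.
Minimax strategy: Y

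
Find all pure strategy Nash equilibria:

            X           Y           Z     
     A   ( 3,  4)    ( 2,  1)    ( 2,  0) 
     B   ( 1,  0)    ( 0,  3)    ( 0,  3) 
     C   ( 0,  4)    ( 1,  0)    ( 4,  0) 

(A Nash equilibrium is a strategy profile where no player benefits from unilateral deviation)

Nash equilibrium: (A, X)

Work:
Best responses:
  P1 vs X: payoffs [3, 1, 0] → best response A (payoff 3)
  P1 vs Y: payoffs [2, 0, 1] → best response A (payoff 2)
  P1 vs Z: payoffs [2, 0, 4] → best response C (payoff 4)
  P2 vs A: payoffs [4, 1, 0] → best response X (payoff 4)
  P2 vs B: payoffs [0, 3, 3] → best response Y/Z (payoff 3)
  P2 vs C: payoffs [4, 0, 0] → best response X (payoff 4)
Mutual best responses: (A,X) → Nash equilibria.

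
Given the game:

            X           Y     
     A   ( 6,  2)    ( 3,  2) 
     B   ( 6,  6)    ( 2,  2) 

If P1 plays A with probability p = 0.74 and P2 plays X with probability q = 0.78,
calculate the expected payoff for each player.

E[P1] = 5.2828, E[P2] = 2.8112

Work:
E[P1] = p·q·π₁(A,X) + p·(1-q)·π₁(A,Y) + (1-p)·q·π₁(B,X) + (1-p)·(1-q)·π₁(B,Y)
= 0.74·0.78·6 + 0.74·0.22·3 + 0.26·0.78·6 + 0.26·0.22·2
= 5.2828

E[P2] = 2.8112 (similar calculation)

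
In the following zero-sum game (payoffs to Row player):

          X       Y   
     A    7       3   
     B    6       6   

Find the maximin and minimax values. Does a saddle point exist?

Maximin = 6, Minimax = 6, Saddle: True

Work:
Row minimums: [3, 6] → maximin = 6
Column maximums: [7, 6] → minimax = 6
Saddle point exists! Game value = 6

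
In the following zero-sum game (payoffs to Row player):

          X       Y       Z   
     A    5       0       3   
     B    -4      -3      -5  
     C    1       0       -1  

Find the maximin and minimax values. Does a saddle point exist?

Maximin = 0, Minimax = 0, Saddle: True

Work:
Row minimums: [0, -5, -1] → maximin = 0
Column maximums: [5, 0, 3] → minimax = 0
Saddle point exists! Game value = 0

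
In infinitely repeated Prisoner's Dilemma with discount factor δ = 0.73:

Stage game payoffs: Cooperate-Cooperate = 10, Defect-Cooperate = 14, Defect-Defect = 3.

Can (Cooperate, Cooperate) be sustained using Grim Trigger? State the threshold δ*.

δ* = 0.3636; since δ = 0.73 ≥ 0.3636, cooperation can be sustained

Work:
For Grim Trigger:
Cooperate forever: 10/(1-δ)
Defect then punished: 14 + 3·δ/(1-δ)
Need: 10/(1-δ) ≥ 14 + 3·δ/(1-δ)
Solving: δ ≥ (T-R)/(T-P) = (14-10)/(14-3) = 0.3636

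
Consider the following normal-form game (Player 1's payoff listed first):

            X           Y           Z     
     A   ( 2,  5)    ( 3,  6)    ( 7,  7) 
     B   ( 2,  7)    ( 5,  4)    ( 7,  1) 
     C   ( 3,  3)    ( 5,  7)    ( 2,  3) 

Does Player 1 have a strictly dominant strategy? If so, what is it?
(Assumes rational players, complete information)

No strictly dominant strategy exists for Player 1

Work:
A strategy strictly dominates another if it gives a strictly higher payoff against every opponent action. Compare each pair of P1's strategies column-by-column:
  A vs B: [2 vs 2, 3 vs 5, 7 vs 7] → A does not strictly dominate B (column X: 2 ≤ 2)
  A vs C: [2 vs 3, 3 vs 5, 7 vs 2] → A does not strictly dominate C (column X: 2 ≤ 3)
  B vs A: [2 vs 2, 5 vs 3, 7 vs 7] → B does not strictly dominate A (column X: 2 ≤ 2)
  B vs C: [2 vs 3, 5 vs 5, 7 vs 2] → B does not strictly dominate C (column X: 2 ≤ 3)
  C vs A: [3 vs 2, 5 vs 3, 2 vs 7] → C does not strictly dominate A (column Z: 2 ≤ 7)
  C vs B: [3 vs 2, 5 vs 5, 2 vs 7] → C does not strictly dominate B (column Y: 5 ≤ 5)
No single strategy strictly dominates all others → no strictly dominant strategy.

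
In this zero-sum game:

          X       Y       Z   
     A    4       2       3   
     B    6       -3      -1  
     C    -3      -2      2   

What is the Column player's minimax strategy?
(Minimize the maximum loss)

Column should play Y, value = 2

Work:
Column player minimizes Row's maximum payoff:
Column X: max payoff to Row = 6
Column Y: max payoff to Row = 2
Column Z: max payoff to Row = 3
Minimum is 2, achieved by column Y.
Minimax strategy: Y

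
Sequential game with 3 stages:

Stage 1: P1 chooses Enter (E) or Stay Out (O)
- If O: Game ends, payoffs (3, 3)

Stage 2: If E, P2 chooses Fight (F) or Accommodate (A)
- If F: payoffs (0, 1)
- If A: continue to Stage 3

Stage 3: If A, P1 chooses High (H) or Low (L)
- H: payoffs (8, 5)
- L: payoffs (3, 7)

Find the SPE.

SPE: (E, A, H); Outcome (8, 5)

Work:
Stage 3: P1 chooses H (8 vs 3)
Stage 2: P2: F->1, A->5 (anticipating H). Choose A
Stage 1: P1: O->3, E->8 (anticipating A, H). Choose E
SPE path: E -> A -> H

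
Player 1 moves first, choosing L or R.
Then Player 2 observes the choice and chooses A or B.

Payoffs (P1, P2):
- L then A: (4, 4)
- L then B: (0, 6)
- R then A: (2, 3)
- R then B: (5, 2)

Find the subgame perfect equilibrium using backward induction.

P1 plays R, P2 plays B after L and A after R; Payoff (2, 3)

Work:
Backward induction:
After L: P2 chooses B → P1 gets 0
After R: P2 chooses A → P1 gets 2
P1 chooses R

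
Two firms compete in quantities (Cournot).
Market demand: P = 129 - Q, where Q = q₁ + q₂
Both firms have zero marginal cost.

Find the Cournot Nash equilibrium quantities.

q₁* = q₂* = 43.0; P* = 43.0

Work:
Profit: π_i = P·q_i = (a - q_i - q_j)·q_i
FOC: ∂π_i/∂q_i = a - 2q_i - q_j = 0
Reaction function: q_i = (129 - q_j)/2
Symmetry: q* = 129/3 = 43.0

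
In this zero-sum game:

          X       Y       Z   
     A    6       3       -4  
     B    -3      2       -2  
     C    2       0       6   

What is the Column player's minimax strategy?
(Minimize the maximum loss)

Column should play Y, value = 3

Work:
Column player minimizes Row's maximum payoff:
Column X: max payoff to Row = 6
Column Y: max payoff to Row = 3
Column Z: max payoff to Row = 6
Minimum is 3, achieved by column Y.
Minimax strategy: Y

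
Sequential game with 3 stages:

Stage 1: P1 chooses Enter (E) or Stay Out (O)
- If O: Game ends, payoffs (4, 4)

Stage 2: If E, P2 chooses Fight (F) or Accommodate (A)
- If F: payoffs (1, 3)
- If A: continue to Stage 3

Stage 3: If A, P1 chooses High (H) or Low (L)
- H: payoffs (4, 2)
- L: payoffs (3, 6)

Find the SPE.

SPE: (O, F, H); Outcome (4, 4)

Work:
Stage 3: P1 chooses H (4 vs 3)
Stage 2: P2: F->3, A->2 (anticipating H). Choose F
Stage 1: P1: O->4, E->1 (anticipating F, H). Choose O
SPE path: O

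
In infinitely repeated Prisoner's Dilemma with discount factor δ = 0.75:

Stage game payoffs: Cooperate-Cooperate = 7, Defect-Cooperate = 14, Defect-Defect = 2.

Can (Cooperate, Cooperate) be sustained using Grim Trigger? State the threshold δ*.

δ* = 0.5833; since δ = 0.75 ≥ 0.5833, cooperation can be sustained

Work:
For Grim Trigger:
Cooperate forever: 7/(1-δ)
Defect then punished: 14 + 2·δ/(1-δ)
Need: 7/(1-δ) ≥ 14 + 2·δ/(1-δ)
Solving: δ ≥ (T-R)/(T-P) = (14-7)/(14-2) = 0.5833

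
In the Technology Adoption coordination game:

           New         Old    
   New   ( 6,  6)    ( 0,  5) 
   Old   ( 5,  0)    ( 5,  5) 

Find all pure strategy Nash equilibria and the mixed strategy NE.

Pure NE: (New, New) and (Old, Old); Mixed NE: p = 0.8333, q = 0.8333

Work:
Check pure NE:
(New, New): (6, 6) - no unilateral deviation beneficial
(Old, Old): (5, 5) - no unilateral deviation beneficial
Mixed NE: P1 plays New with p = 0.8333, P2 plays New with q = 0.8333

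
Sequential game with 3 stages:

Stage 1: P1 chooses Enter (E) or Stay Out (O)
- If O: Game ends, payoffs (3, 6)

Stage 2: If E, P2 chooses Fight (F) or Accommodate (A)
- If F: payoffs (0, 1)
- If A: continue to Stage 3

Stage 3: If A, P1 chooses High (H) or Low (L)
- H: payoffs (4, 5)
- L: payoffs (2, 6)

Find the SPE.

SPE: (E, A, H); Outcome (4, 5)

Work:
Stage 3: P1 chooses H (4 vs 2)
Stage 2: P2: F->1, A->5 (anticipating H). Choose A
Stage 1: P1: O->3, E->4 (anticipating A, H). Choose E
SPE path: E -> A -> H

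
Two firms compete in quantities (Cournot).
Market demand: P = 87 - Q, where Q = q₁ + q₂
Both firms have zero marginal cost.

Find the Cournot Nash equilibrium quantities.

q₁* = q₂* = 29.0; P* = 29.0

Work:
Profit: π_i = P·q_i = (a - q_i - q_j)·q_i
FOC: ∂π_i/∂q_i = a - 2q_i - q_j = 0
Reaction function: q_i = (87 - q_j)/2
Symmetry: q* = 87/3 = 29.0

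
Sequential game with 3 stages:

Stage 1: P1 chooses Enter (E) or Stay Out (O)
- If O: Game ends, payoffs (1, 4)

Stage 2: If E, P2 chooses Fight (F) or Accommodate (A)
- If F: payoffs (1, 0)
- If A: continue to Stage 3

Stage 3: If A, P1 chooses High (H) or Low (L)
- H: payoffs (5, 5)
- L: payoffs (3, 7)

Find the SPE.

SPE: (E, A, H); Outcome (5, 5)

Work:
Stage 3: P1 chooses H (5 vs 3)
Stage 2: P2: F->0, A->5 (anticipating H). Choose A
Stage 1: P1: O->1, E->5 (anticipating A, H). Choose E
SPE path: E -> A -> H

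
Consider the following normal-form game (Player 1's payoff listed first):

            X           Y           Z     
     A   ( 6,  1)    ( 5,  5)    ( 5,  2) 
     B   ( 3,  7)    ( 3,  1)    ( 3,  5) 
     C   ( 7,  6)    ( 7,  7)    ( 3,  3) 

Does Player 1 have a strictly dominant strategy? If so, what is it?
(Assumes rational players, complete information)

No strictly dominant strategy exists for Player 1

Work:
A strategy strictly dominates another if it gives a strictly higher payoff against every opponent action. Compare each pair of P1's strategies column-by-column:
  A vs B: [6 vs 3, 5 vs 3, 5 vs 3] → A strictly dominates B
  A vs C: [6 vs 7, 5 vs 7, 5 vs 3] → A does not strictly dominate C (column X: 6 ≤ 7)
  B vs A: [3 vs 6, 3 vs 5, 3 vs 5] → B does not strictly dominate A (column X: 3 ≤ 6)
  B vs C: [3 vs 7, 3 vs 7, 3 vs 3] → B does not strictly dominate C (column X: 3 ≤ 7)
  C vs A: [7 vs 6, 7 vs 5, 3 vs 5] → C does not strictly dominate A (column Z: 3 ≤ 5)
  C vs B: [7 vs 3, 7 vs 3, 3 vs 3] → C does not strictly dominate B (column Z: 3 ≤ 3)
No single strategy strictly dominates all others → no strictly dominant strategy.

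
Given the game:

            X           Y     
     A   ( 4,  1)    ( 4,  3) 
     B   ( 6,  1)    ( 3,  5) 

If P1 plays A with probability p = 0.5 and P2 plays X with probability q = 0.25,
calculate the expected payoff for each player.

E[P1] = 3.875, E[P2] = 3.25

Work:
E[P1] = p·q·π₁(A,X) + p·(1-q)·π₁(A,Y) + (1-p)·q·π₁(B,X) + (1-p)·(1-q)·π₁(B,Y)
= 0.5·0.25·4 + 0.5·0.75·4 + 0.5·0.25·6 + 0.5·0.75·3
= 3.875

E[P2] = 3.25 (similar calculation)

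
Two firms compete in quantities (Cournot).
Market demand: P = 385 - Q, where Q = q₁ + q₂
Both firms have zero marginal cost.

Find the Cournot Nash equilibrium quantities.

q₁* = q₂* = 128.33; P* = 128.33

Work:
Profit: π_i = P·q_i = (a - q_i - q_j)·q_i
FOC: ∂π_i/∂q_i = a - 2q_i - q_j = 0
Reaction function: q_i = (385 - q_j)/2
Symmetry: q* = 385/3 = 128.33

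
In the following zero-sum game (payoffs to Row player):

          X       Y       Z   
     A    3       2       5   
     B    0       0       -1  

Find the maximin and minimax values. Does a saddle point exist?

Maximin = 2, Minimax = 2, Saddle: True

Work:
Row minimums: [2, -1] → maximin = 2
Column maximums: [3, 2, 5] → minimax = 2
Saddle point exists! Game value = 2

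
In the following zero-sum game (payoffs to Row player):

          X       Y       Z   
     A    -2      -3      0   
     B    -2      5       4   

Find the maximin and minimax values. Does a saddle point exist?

Maximin = -2, Minimax = -2, Saddle: True

Work:
Row minimums: [-3, -2] → maximin = -2
Column maximums: [-2, 5, 4] → minimax = -2
Saddle point exists! Game value = -2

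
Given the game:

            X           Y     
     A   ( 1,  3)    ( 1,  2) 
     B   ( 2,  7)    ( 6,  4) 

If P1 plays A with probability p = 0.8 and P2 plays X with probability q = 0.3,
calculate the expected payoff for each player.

E[P1] = 1.76, E[P2] = 2.82

Work:
E[P1] = p·q·π₁(A,X) + p·(1-q)·π₁(A,Y) + (1-p)·q·π₁(B,X) + (1-p)·(1-q)·π₁(B,Y)
= 0.8·0.3·1 + 0.8·0.7·1 + 0.2·0.3·2 + 0.2·0.7·6
= 1.76

E[P2] = 2.82 (similar calculation)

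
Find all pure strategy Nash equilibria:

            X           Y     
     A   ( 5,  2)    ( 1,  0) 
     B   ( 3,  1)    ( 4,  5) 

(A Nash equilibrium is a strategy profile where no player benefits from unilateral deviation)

Nash equilibrium: (A, X), (B, Y)

Work:
Best responses:
  P1 vs X: payoffs [5, 3] → best response A (payoff 5)
  P1 vs Y: payoffs [1, 4] → best response B (payoff 4)
  P2 vs A: payoffs [2, 0] → best response X (payoff 2)
  P2 vs B: payoffs [1, 5] → best response Y (payoff 5)
Mutual best responses: (A,X), (B,Y) → Nash equilibria.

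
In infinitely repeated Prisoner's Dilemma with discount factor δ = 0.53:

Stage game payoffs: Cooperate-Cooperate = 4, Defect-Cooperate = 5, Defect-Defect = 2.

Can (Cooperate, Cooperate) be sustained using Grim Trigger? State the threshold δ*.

δ* = 0.3333; since δ = 0.53 ≥ 0.3333, cooperation can be sustained

Work:
For Grim Trigger:
Cooperate forever: 4/(1-δ)
Defect then punished: 5 + 2·δ/(1-δ)
Need: 4/(1-δ) ≥ 5 + 2·δ/(1-δ)
Solving: δ ≥ (T-R)/(T-P) = (5-4)/(5-2) = 0.3333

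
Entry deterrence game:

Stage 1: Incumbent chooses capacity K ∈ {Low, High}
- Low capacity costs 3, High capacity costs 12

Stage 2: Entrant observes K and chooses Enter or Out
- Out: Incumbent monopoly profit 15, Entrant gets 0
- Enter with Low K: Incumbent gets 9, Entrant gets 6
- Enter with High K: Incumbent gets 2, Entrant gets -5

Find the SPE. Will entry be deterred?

SPE: (Low, Enter|Low, Out|High); Entry not deterred. Incumbent net profit = 6, Entrant gets 6

Work:
After Low K: Entrant enters (6 > 0)
After High K: Entrant stays out (-5 < 0)
Incumbent: Low → 9−3=6, High → 15−12=3
Incumbent chooses Low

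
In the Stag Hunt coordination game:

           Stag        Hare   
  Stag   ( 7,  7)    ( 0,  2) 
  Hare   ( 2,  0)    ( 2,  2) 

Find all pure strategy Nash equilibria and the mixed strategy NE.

Pure NE: (Stag, Stag) and (Hare, Hare); Mixed NE: p = 0.2857, q = 0.2857

Work:
Check pure NE:
(Stag, Stag): (7, 7) - no unilateral deviation beneficial
(Hare, Hare): (2, 2) - no unilateral deviation beneficial
Mixed NE: P1 plays Stag with p = 0.2857, P2 plays Stag with q = 0.2857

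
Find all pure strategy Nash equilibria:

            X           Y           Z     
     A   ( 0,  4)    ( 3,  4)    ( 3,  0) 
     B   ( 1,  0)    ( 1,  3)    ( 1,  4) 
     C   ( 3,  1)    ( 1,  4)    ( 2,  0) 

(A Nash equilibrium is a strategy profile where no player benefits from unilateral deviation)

Nash equilibrium: (A, Y)

Work:
Best responses:
  P1 vs X: payoffs [0, 1, 3] → best response C (payoff 3)
  P1 vs Y: payoffs [3, 1, 1] → best response A (payoff 3)
  P1 vs Z: payoffs [3, 1, 2] → best response A (payoff 3)
  P2 vs A: payoffs [4, 4, 0] → best response X/Y (payoff 4)
  P2 vs B: payoffs [0, 3, 4] → best response Z (payoff 4)
  P2 vs C: payoffs [1, 4, 0] → best response Y (payoff 4)
Mutual best responses: (A,Y) → Nash equilibria.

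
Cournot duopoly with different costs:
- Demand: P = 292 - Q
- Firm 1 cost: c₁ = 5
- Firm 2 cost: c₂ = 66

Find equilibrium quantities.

q₁* = 116.0, q₂* = 55.0

Work:
Reaction: q₁ = (292 - 5 - q₂)/2
Reaction: q₂ = (292 - 66 - q₁)/2
Solve simultaneously:
q₁* = (292 - 2×5 + 66)/3 = 116.0
q₂* = (292 - 2×66 + 5)/3 = 55.0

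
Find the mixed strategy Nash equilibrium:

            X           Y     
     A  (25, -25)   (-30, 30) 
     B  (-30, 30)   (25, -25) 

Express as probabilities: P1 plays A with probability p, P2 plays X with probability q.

p = 0.5, q = 0.5

Work:
Find probabilities that make opponent indifferent:
P2 chooses q to make P1 indifferent between A and B
P1 chooses p to make P2 indifferent between X and Y
Mixed NE: P1 plays (A: 0.5, B: 0.5), P2 plays (X: 0.5, Y: 0.5)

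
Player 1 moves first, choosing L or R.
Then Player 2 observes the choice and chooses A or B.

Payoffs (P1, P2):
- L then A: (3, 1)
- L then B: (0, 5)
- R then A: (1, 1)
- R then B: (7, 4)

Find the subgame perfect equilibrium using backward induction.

P1 plays R, P2 plays B after L and B after R; Payoff (7, 4)

Work:
Backward induction:
After L: P2 chooses B → P1 gets 0
After R: P2 chooses B → P1 gets 7
P1 chooses R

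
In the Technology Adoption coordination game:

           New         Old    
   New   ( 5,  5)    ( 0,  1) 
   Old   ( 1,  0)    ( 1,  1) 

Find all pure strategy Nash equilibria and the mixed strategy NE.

Pure NE: (New, New) and (Old, Old); Mixed NE: p = 0.2, q = 0.2

Work:
Check pure NE:
(New, New): (5, 5) - no unilateral deviation beneficial
(Old, Old): (1, 1) - no unilateral deviation beneficial
Mixed NE: P1 plays New with p = 0.2, P2 plays New with q = 0.2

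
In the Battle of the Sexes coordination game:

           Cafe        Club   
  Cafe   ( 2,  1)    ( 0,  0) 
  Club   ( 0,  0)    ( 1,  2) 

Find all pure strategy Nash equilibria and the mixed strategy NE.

Pure NE: (Cafe, Cafe) and (Club, Club); Mixed NE: p = 0.6667, q = 0.3333

Work:
Check pure NE:
(Cafe, Cafe): (2, 1) - no unilateral deviation beneficial
(Club, Club): (1, 2) - no unilateral deviation beneficial
Mixed NE: P1 plays Cafe with p = 0.6667, P2 plays Cafe with q = 0.3333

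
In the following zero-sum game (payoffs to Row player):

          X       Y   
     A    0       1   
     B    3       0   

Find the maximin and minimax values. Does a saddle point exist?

Maximin = 0, Minimax = 1, Saddle: False

Work:
Row minimums: [0, 0] → maximin = 0
Column maximums: [3, 1] → minimax = 1
No saddle point (maximin ≠ minimax). Mixed strategy needed.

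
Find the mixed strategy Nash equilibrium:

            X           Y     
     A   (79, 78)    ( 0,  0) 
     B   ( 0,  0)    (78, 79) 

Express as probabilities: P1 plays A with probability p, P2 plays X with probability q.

p = 0.5032, q = 0.4968

Work:
Find probabilities that make opponent indifferent:
P2 chooses q to make P1 indifferent between A and B
P1 chooses p to make P2 indifferent between X and Y
Mixed NE: P1 plays (A: 0.5032, B: 0.4968), P2 plays (X: 0.4968, Y: 0.5032)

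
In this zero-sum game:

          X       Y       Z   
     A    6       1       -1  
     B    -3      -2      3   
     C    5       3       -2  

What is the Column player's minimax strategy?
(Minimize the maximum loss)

Column should play Y or Z (all achieve the minimum), value = 3

Work:
Column player minimizes Row's maximum payoff:
Column X: max payoff to Row = 6
Column Y: max payoff to Row = 3
Column Z: max payoff to Row = 3
Minimum is 3, achieved by columns Y, Z (tied).
Each of Y or Z is a minimax strategy.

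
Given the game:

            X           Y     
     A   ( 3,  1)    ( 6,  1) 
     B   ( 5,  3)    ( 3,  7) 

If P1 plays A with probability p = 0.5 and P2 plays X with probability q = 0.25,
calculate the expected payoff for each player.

E[P1] = 4.375, E[P2] = 3.5

Work:
E[P1] = p·q·π₁(A,X) + p·(1-q)·π₁(A,Y) + (1-p)·q·π₁(B,X) + (1-p)·(1-q)·π₁(B,Y)
= 0.5·0.25·3 + 0.5·0.75·6 + 0.5·0.25·5 + 0.5·0.75·3
= 4.375

E[P2] = 3.5 (similar calculation)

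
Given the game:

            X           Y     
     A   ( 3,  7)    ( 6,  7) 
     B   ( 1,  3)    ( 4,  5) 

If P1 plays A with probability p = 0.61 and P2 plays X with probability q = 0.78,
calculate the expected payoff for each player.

E[P1] = 2.88, E[P2] = 5.6116

Work:
E[P1] = p·q·π₁(A,X) + p·(1-q)·π₁(A,Y) + (1-p)·q·π₁(B,X) + (1-p)·(1-q)·π₁(B,Y)
= 0.61·0.78·3 + 0.61·0.22·6 + 0.39·0.78·1 + 0.39·0.22·4
= 2.88

E[P2] = 5.6116 (similar calculation)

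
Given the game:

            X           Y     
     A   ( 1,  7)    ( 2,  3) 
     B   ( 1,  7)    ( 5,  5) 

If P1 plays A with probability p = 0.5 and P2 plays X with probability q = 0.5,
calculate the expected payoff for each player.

E[P1] = 2.25, E[P2] = 5.5

Work:
E[P1] = p·q·π₁(A,X) + p·(1-q)·π₁(A,Y) + (1-p)·q·π₁(B,X) + (1-p)·(1-q)·π₁(B,Y)
= 0.5·0.5·1 + 0.5·0.5·2 + 0.5·0.5·1 + 0.5·0.5·5
= 2.25

E[P2] = 5.5 (similar calculation)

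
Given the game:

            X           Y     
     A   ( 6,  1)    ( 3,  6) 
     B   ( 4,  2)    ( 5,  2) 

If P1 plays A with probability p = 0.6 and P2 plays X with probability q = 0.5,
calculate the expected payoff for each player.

E[P1] = 4.5, E[P2] = 2.9

Work:
E[P1] = p·q·π₁(A,X) + p·(1-q)·π₁(A,Y) + (1-p)·q·π₁(B,X) + (1-p)·(1-q)·π₁(B,Y)
= 0.6·0.5·6 + 0.6·0.5·3 + 0.4·0.5·4 + 0.4·0.5·5
= 4.5

E[P2] = 2.9 (similar calculation)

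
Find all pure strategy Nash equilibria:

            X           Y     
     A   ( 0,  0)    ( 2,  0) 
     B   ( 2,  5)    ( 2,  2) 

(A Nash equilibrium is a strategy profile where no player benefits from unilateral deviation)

Nash equilibrium: (A, Y), (B, X)

Work:
Best responses:
  P1 vs X: payoffs [0, 2] → best response B (payoff 2)
  P1 vs Y: payoffs [2, 2] → best response A/B (payoff 2)
  P2 vs A: payoffs [0, 0] → best response X/Y (payoff 0)
  P2 vs B: payoffs [5, 2] → best response X (payoff 5)
Mutual best responses: (A,Y), (B,X) → Nash equilibria.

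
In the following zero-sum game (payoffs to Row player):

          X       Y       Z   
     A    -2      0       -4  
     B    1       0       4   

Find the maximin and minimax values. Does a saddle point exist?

Maximin = 0, Minimax = 0, Saddle: True

Work:
Row minimums: [-4, 0] → maximin = 0
Column maximums: [1, 0, 4] → minimax = 0
Saddle point exists! Game value = 0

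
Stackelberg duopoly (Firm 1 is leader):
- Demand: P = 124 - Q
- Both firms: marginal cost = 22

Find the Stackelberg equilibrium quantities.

q₁* (leader) = 51.0, q₂* (follower) = 25.5

Work:
Follower's reaction: q₂ = (a - c - q₁)/2
Leader substitutes: π₁ = q₁·(a - q₁ - (a-c-q₁)/2 - c)
FOC: q₁* = (124 - 22)/2 = 51.00
Then: q₂* = (124 - 22 - 51.0)/2 = 25.50
Leader has first-mover advantage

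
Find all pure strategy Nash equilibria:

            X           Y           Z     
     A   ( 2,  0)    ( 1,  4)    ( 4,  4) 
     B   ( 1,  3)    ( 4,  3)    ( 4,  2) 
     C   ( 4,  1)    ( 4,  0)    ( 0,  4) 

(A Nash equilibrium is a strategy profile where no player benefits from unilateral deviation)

Nash equilibrium: (A, Z), (B, Y)

Work:
Best responses:
  P1 vs X: payoffs [2, 1, 4] → best response C (payoff 4)
  P1 vs Y: payoffs [1, 4, 4] → best response B/C (payoff 4)
  P1 vs Z: payoffs [4, 4, 0] → best response A/B (payoff 4)
  P2 vs A: payoffs [0, 4, 4] → best response Y/Z (payoff 4)
  P2 vs B: payoffs [3, 3, 2] → best response X/Y (payoff 3)
  P2 vs C: payoffs [1, 0, 4] → best response Z (payoff 4)
Mutual best responses: (A,Z), (B,Y) → Nash equilibria.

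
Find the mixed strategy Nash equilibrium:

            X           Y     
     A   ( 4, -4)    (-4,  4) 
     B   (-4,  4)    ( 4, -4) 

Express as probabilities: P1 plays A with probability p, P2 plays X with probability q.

p = 0.5, q = 0.5

Work:
Find probabilities that make opponent indifferent:
P2 chooses q to make P1 indifferent between A and B
P1 chooses p to make P2 indifferent between X and Y
Mixed NE: P1 plays (A: 0.5, B: 0.5), P2 plays (X: 0.5, Y: 0.5)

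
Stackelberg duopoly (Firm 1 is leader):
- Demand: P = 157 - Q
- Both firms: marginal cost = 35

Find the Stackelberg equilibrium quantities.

q₁* (leader) = 61.0, q₂* (follower) = 30.5

Work:
Follower's reaction: q₂ = (a - c - q₁)/2
Leader substitutes: π₁ = q₁·(a - q₁ - (a-c-q₁)/2 - c)
FOC: q₁* = (157 - 35)/2 = 61.00
Then: q₂* = (157 - 35 - 61.0)/2 = 30.50
Leader has first-mover advantage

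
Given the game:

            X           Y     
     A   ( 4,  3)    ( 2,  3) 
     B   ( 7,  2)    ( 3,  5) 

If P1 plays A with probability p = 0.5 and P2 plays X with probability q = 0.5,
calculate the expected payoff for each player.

E[P1] = 4.0, E[P2] = 3.25

Work:
E[P1] = p·q·π₁(A,X) + p·(1-q)·π₁(A,Y) + (1-p)·q·π₁(B,X) + (1-p)·(1-q)·π₁(B,Y)
= 0.5·0.5·4 + 0.5·0.5·2 + 0.5·0.5·7 + 0.5·0.5·3
= 4.0

E[P2] = 3.25 (similar calculation)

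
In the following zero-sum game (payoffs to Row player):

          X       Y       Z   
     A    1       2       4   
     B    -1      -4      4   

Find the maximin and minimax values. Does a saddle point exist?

Maximin = 1, Minimax = 1, Saddle: True

Work:
Row minimums: [1, -4] → maximin = 1
Column maximums: [1, 2, 4] → minimax = 1
Saddle point exists! Game value = 1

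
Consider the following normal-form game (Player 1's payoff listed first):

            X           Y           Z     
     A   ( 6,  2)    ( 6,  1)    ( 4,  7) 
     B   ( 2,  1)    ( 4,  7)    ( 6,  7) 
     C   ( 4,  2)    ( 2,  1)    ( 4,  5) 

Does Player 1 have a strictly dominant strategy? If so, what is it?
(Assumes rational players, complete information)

No strictly dominant strategy exists for Player 1

Work:
A strategy strictly dominates another if it gives a strictly higher payoff against every opponent action. Compare each pair of P1's strategies column-by-column:
  A vs B: [6 vs 2, 6 vs 4, 4 vs 6] → A does not strictly dominate B (column Z: 4 ≤ 6)
  A vs C: [6 vs 4, 6 vs 2, 4 vs 4] → A does not strictly dominate C (column Z: 4 ≤ 4)
  B vs A: [2 vs 6, 4 vs 6, 6 vs 4] → B does not strictly dominate A (column X: 2 ≤ 6)
  B vs C: [2 vs 4, 4 vs 2, 6 vs 4] → B does not strictly dominate C (column X: 2 ≤ 4)
  C vs A: [4 vs 6, 2 vs 6, 4 vs 4] → C does not strictly dominate A (column X: 4 ≤ 6)
  C vs B: [4 vs 2, 2 vs 4, 4 vs 6] → C does not strictly dominate B (column Y: 2 ≤ 4)
No single strategy strictly dominates all others → no strictly dominant strategy.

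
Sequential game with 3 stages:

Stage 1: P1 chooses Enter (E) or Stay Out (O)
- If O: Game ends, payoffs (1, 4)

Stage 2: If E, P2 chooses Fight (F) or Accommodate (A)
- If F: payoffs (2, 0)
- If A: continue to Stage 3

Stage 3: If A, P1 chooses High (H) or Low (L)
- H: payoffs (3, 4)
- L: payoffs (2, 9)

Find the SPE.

SPE: (E, A, H); Outcome (3, 4)

Work:
Stage 3: P1 chooses H (3 vs 2)
Stage 2: P2: F->0, A->4 (anticipating H). Choose A
Stage 1: P1: O->1, E->3 (anticipating A, H). Choose E
SPE path: E -> A -> H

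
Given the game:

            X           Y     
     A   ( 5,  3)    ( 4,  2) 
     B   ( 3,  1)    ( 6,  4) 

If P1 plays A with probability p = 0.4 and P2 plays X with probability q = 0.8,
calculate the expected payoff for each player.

E[P1] = 4.08, E[P2] = 2.08

Work:
E[P1] = p·q·π₁(A,X) + p·(1-q)·π₁(A,Y) + (1-p)·q·π₁(B,X) + (1-p)·(1-q)·π₁(B,Y)
= 0.4·0.8·5 + 0.4·0.2·4 + 0.6·0.8·3 + 0.6·0.2·6
= 4.08

E[P2] = 2.08 (similar calculation)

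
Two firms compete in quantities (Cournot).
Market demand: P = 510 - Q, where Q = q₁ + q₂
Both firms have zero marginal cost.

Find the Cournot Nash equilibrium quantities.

q₁* = q₂* = 170.0; P* = 170.0

Work:
Profit: π_i = P·q_i = (a - q_i - q_j)·q_i
FOC: ∂π_i/∂q_i = a - 2q_i - q_j = 0
Reaction function: q_i = (510 - q_j)/2
Symmetry: q* = 510/3 = 170.0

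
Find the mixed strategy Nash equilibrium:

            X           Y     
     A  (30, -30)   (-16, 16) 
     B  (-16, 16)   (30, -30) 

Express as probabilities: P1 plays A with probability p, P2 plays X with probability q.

p = 0.5, q = 0.5

Work:
Find probabilities that make opponent indifferent:
P2 chooses q to make P1 indifferent between A and B
P1 chooses p to make P2 indifferent between X and Y
Mixed NE: P1 plays (A: 0.5, B: 0.5), P2 plays (X: 0.5, Y: 0.5)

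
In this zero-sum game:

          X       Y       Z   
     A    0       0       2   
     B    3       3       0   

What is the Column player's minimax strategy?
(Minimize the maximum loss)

Column should play Z, value = 2

Work:
Column player minimizes Row's maximum payoff:
Column X: max payoff to Row = 3
Column Y: max payoff to Row = 3
Column Z: max payoff to Row = 2
Minimum is 2, achieved by column Z.
Minimax strategy: Z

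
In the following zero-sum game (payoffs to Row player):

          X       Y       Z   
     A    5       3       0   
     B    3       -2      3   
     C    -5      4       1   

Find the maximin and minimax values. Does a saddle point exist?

Maximin = 0, Minimax = 3, Saddle: False

Work:
Row minimums: [0, -2, -5] → maximin = 0
Column maximums: [5, 4, 3] → minimax = 3
No saddle point (maximin ≠ minimax). Mixed strategy needed.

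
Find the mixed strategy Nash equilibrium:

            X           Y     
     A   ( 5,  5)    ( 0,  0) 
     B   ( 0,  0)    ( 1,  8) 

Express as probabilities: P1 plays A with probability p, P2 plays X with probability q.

p = 0.6154, q = 0.1667

Work:
Find probabilities that make opponent indifferent:
P2 chooses q to make P1 indifferent between A and B
P1 chooses p to make P2 indifferent between X and Y
Mixed NE: P1 plays (A: 0.6154, B: 0.3846), P2 plays (X: 0.1667, Y: 0.8333)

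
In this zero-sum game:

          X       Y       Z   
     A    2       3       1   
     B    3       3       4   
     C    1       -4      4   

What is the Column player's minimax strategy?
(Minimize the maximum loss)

Column should play X or Y (all achieve the minimum), value = 3

Work:
Column player minimizes Row's maximum payoff:
Column X: max payoff to Row = 3
Column Y: max payoff to Row = 3
Column Z: max payoff to Row = 4
Minimum is 3, achieved by columns X, Y (tied).
Each of X or Y is a minimax strategy.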